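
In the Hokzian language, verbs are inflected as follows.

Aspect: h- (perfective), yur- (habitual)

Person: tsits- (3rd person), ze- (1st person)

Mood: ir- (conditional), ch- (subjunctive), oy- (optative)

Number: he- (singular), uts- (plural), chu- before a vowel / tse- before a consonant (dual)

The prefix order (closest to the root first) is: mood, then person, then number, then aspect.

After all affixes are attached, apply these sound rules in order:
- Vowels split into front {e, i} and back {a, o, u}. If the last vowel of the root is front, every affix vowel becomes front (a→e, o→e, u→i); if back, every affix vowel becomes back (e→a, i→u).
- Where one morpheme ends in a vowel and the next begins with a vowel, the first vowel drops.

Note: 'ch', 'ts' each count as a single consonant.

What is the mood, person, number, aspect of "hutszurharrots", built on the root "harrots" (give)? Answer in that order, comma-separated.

Segment: h-uts-ze-ir-harrots.
mood: ir- → conditional.
person: ze- → 1st person.
number: uts- → plural.
aspect: h- → perfective.

conditional, 1st person, plural, perfective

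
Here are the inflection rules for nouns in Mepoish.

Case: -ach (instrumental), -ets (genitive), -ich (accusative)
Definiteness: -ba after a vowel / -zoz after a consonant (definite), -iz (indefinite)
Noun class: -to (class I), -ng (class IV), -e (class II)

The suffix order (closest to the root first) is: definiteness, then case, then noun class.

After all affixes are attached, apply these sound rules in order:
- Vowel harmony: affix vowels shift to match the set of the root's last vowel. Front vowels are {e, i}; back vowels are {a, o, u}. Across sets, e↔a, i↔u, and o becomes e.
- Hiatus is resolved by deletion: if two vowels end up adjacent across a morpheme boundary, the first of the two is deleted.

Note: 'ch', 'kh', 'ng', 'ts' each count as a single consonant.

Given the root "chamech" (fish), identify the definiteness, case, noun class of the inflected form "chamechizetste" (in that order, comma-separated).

indefinite, genitive, class I

Segment: chamech-iz-ets-to.
definiteness: -iz → indefinite.
case: -ets → genitive.
noun class: -to → class I.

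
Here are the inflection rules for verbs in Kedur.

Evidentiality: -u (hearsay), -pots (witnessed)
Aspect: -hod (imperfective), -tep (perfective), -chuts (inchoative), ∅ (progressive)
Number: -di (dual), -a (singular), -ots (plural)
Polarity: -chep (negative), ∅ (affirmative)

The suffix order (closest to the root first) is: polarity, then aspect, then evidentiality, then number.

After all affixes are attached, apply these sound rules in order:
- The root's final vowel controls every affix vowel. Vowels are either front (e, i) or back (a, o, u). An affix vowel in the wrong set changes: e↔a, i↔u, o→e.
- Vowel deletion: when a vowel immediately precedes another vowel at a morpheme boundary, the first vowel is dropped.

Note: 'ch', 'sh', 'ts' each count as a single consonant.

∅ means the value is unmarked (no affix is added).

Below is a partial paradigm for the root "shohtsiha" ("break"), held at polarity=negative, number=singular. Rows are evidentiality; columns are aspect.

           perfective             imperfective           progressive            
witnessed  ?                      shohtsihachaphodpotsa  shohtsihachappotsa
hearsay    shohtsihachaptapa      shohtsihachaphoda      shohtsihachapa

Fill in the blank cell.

shohtsihachaptappotsa

Attach polarity negative -chep → shohtsihachep.
Attach aspect perfective -tep → shohtsihacheptep.
Attach evidentiality witnessed -pots → shohtsihachepteppots.
Attach number singular -a → shohtsihachepteppotsa.
Apply vowel harmony: shohtsihachepteppotsa → shohtsihachaptappotsa.
Vowel deletion: no change.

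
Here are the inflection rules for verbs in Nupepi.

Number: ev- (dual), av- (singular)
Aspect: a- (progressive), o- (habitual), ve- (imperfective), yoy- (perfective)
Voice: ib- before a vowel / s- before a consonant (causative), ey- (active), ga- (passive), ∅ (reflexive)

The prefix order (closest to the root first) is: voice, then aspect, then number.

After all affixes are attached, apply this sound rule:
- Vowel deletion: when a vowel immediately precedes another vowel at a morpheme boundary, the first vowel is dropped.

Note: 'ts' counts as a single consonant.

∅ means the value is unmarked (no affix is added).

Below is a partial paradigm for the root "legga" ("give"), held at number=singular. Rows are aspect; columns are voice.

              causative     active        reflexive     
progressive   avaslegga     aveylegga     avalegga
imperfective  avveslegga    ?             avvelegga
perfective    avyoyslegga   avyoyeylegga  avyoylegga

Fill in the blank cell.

avveylegga

Attach voice active ey- → eylegga.
Attach aspect imperfective ve- → veeylegga.
Attach number singular av- → avveeylegga.
Apply vowel deletion: avveeylegga → avveylegga.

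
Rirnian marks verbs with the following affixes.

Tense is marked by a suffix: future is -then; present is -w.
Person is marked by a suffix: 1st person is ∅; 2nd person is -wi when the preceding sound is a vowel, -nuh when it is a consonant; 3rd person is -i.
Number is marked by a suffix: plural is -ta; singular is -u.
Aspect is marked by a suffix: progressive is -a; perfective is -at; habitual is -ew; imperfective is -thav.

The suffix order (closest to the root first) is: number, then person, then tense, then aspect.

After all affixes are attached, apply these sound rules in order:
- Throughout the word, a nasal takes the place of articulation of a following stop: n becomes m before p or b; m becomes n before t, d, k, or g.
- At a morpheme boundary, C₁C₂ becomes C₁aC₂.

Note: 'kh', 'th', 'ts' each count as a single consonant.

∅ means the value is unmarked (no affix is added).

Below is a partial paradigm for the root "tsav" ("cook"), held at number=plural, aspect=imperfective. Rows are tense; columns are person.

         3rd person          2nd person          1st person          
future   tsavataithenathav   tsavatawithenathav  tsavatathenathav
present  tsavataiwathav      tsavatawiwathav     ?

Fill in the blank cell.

Attach number plural -ta → tsavta.
person = 1st person: zero marking, form stays tsavta.
Attach tense present -w → tsavtaw.
Attach aspect imperfective -thav → tsavtawthav.
Nasal assimilation: no change.
Apply epenthesis: tsavtawthav → tsavatawathav.

tsavatawathav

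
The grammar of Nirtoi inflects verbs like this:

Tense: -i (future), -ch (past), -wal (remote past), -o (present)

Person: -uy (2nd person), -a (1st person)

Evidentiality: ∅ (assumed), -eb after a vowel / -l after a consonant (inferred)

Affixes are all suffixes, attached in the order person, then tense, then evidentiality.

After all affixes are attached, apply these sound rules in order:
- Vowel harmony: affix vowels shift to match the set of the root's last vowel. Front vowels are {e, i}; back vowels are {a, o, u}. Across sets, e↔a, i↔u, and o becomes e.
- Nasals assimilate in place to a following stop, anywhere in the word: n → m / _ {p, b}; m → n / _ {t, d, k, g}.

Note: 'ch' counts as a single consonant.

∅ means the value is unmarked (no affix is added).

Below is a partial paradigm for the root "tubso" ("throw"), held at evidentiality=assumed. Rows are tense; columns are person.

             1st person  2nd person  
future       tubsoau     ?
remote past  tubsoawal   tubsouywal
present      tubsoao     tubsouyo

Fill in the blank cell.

Attach person 2nd person -uy → tubsouy.
Attach tense future -i → tubsouyi.
evidentiality = assumed: zero marking, form stays tubsouyi.
Apply vowel harmony: tubsouyi → tubsouyu.
Nasal assimilation: no change.

tubsouyu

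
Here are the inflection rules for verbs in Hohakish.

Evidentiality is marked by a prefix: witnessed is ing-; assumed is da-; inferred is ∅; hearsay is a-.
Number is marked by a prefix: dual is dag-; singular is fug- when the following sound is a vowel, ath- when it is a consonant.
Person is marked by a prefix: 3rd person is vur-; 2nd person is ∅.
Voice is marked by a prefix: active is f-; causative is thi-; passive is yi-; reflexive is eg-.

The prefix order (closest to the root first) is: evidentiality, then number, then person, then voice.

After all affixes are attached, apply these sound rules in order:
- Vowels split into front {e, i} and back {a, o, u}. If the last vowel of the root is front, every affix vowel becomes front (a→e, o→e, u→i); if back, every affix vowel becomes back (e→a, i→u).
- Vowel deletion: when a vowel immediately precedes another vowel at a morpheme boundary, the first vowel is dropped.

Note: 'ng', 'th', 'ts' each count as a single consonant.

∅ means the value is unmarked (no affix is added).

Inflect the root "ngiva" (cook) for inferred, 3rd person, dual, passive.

evidentiality = inferred: zero marking, form stays ngiva.
Attach number dual dag- → dagngiva.
Attach person 3rd person vur- → vurdagngiva.
Attach voice passive yi- → yivurdagngiva.
Apply vowel harmony: yivurdagngiva → yuvurdagngiva.
Vowel deletion: no change.

yuvurdagngiva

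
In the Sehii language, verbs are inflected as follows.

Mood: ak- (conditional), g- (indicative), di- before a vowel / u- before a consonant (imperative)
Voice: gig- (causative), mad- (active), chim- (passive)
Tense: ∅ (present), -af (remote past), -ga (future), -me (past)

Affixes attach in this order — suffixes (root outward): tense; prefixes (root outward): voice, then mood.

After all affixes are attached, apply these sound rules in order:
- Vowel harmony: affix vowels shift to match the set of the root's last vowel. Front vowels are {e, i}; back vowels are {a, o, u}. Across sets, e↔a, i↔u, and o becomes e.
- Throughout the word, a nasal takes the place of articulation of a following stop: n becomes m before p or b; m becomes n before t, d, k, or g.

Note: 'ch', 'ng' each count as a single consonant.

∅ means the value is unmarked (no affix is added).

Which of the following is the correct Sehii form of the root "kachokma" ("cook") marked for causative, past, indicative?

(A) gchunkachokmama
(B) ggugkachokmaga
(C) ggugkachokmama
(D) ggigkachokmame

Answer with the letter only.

C

Attach tense past -me → kachokmame.
Attach voice causative gig- → gigkachokmame.
Attach mood indicative g- → ggigkachokmame.
Apply vowel harmony: ggigkachokmame → ggugkachokmama.
Nasal assimilation: no change.
So the correct form is ggugkachokmama, option (C).
(A) gchunkachokmama is wrong: it uses passive instead of causative for voice.
(B) ggugkachokmaga is wrong: it uses future instead of past for tense.
(D) ggigkachokmame is wrong: it fails to apply the sound rule(s).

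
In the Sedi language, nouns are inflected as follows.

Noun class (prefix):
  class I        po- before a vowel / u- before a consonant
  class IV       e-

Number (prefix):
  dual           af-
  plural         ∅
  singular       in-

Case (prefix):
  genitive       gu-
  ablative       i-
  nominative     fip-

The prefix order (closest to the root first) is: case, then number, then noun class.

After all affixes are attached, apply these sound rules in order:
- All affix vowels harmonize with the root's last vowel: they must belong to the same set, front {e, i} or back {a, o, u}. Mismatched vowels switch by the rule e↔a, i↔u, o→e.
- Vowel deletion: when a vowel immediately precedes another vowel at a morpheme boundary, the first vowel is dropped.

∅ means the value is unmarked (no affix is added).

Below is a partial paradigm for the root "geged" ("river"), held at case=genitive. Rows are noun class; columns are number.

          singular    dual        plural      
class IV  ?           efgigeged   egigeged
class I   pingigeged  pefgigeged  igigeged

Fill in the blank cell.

ingigeged

Attach case genitive gu- → gugeged.
Attach number singular in- → ingugeged.
Attach noun class class IV e- → eingugeged.
Apply vowel harmony: eingugeged → eingigeged.
Apply vowel deletion: eingigeged → ingigeged.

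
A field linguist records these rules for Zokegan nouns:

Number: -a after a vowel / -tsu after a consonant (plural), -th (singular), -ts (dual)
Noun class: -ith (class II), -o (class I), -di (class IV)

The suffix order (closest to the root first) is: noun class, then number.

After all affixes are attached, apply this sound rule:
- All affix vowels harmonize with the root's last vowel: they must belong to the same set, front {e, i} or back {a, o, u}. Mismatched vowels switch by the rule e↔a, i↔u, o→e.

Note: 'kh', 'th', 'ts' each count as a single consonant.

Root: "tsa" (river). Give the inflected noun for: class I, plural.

tsaoa

Attach noun class class I -o → tsao.
Attach number plural -a (after vowel 'o') → tsaoa.
Vowel harmony: no change.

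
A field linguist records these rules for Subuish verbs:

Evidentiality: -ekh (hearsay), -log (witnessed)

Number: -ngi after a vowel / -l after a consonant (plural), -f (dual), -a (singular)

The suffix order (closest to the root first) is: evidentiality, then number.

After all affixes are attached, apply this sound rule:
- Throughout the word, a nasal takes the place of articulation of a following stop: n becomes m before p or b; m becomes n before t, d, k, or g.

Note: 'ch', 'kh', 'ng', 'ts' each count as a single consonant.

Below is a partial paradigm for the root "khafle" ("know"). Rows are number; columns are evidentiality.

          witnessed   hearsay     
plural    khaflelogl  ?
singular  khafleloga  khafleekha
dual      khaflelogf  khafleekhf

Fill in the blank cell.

khafleekhl

Attach evidentiality hearsay -ekh → khafleekh.
Attach number plural -l (after consonant 'kh') → khafleekhl.
Nasal assimilation: no change.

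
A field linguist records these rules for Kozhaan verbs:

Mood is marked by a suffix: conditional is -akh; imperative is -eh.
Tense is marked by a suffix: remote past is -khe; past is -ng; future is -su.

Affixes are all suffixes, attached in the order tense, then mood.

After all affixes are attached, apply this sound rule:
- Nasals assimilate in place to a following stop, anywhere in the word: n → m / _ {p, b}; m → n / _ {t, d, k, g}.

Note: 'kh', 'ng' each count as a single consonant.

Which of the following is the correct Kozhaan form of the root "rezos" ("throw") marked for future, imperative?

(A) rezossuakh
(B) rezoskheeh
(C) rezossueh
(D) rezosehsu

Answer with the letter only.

C

Attach tense future -su → rezossu.
Attach mood imperative -eh → rezossueh.
Nasal assimilation: no change.
So the correct form is rezossueh, option (C).
(B) rezoskheeh is wrong: it uses remote past instead of future for tense.
(D) rezosehsu is wrong: it has the affixes in the wrong order.
(A) rezossuakh is wrong: it uses conditional instead of imperative for mood.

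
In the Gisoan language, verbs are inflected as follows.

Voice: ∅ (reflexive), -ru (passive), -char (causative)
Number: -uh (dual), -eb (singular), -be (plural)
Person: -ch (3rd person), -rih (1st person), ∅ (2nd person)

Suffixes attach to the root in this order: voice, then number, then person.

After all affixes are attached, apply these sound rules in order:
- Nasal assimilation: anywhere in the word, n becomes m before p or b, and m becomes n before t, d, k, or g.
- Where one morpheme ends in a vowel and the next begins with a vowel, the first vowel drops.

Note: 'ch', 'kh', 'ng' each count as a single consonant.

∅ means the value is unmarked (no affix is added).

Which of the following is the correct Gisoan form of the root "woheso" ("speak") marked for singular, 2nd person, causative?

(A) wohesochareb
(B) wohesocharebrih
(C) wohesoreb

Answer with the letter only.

Attach voice causative -char → wohesochar.
Attach number singular -eb → wohesochareb.
person = 2nd person: zero marking, form stays wohesochareb.
Nasal assimilation: no change.
Vowel deletion: no change.
So the correct form is wohesochareb, option (A).
(C) wohesoreb is wrong: it uses passive instead of causative for voice.
(B) wohesocharebrih is wrong: it uses 1st person instead of 2nd person for person.

A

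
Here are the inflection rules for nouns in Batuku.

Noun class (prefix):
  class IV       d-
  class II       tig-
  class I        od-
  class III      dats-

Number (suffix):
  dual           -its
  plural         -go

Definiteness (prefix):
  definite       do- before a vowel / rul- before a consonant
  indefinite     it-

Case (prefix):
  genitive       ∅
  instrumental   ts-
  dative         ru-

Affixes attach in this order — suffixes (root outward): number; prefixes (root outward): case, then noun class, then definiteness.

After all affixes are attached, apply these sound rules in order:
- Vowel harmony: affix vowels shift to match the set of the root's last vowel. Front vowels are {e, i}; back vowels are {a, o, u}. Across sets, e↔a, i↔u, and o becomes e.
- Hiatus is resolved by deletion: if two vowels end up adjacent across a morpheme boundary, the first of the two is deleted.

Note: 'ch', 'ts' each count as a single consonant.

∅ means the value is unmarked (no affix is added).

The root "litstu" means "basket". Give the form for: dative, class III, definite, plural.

Attach number plural -go → litstugo.
Attach case dative ru- → rulitstugo.
Attach noun class class III dats- → datsrulitstugo.
Attach definiteness definite rul- (before consonant 'd') → ruldatsrulitstugo.
Vowel harmony: no change.
Vowel deletion: no change.

ruldatsrulitstugo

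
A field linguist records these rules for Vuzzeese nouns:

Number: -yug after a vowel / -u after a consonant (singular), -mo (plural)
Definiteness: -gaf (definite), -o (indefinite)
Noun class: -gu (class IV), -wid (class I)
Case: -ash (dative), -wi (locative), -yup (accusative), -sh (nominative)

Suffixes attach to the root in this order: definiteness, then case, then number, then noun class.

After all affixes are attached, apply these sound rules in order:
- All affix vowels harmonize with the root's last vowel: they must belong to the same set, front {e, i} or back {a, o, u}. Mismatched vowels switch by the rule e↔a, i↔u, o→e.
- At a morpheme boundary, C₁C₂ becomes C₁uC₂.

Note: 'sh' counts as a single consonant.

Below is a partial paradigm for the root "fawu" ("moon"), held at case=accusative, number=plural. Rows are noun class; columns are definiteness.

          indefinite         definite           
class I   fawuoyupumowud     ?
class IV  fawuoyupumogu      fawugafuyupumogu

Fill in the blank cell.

fawugafuyupumowud

Attach definiteness definite -gaf → fawugaf.
Attach case accusative -yup → fawugafyup.
Attach number plural -mo → fawugafyupmo.
Attach noun class class I -wid → fawugafyupmowid.
Apply vowel harmony: fawugafyupmowid → fawugafyupmowud.
Apply epenthesis: fawugafyupmowud → fawugafuyupumowud.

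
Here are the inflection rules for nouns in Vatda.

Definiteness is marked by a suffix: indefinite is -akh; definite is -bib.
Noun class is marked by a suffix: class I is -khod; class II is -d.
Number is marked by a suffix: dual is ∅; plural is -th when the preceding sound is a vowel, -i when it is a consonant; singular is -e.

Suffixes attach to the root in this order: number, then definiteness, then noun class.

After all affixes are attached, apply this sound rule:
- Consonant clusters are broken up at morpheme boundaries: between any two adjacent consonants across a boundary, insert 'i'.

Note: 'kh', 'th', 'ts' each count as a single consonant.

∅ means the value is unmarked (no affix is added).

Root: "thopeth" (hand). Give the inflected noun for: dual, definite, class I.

number = dual: zero marking, form stays thopeth.
Attach definiteness definite -bib → thopethbib.
Attach noun class class I -khod → thopethbibkhod.
Apply epenthesis: thopethbibkhod → thopethibibikhod.

thopethibibikhod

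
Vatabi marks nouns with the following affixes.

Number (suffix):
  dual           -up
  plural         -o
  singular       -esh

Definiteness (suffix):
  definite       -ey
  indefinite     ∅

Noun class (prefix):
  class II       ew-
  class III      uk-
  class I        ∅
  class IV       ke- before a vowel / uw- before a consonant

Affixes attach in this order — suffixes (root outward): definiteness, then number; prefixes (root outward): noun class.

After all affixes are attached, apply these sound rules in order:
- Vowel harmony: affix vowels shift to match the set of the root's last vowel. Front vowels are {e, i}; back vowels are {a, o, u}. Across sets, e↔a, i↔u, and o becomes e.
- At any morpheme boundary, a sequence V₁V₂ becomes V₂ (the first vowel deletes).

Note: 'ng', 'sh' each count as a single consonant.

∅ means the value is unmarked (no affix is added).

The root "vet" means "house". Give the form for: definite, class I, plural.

Attach definiteness definite -ey → vetey.
Attach number plural -o → veteyo.
noun class = class I: zero marking, form stays veteyo.
Apply vowel harmony: veteyo → veteye.
Vowel deletion: no change.

veteye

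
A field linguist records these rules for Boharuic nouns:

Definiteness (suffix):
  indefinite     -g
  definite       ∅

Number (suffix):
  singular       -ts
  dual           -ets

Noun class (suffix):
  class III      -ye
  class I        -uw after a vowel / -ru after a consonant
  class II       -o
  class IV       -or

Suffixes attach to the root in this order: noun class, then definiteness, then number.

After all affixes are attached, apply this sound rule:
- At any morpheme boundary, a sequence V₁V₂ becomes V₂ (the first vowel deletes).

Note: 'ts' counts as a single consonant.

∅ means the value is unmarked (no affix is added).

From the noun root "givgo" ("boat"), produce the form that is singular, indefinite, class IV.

givgorgts

Attach noun class class IV -or → givgoor.
Attach definiteness indefinite -g → givgoorg.
Attach number singular -ts → givgoorgts.
Apply vowel deletion: givgoorgts → givgorgts.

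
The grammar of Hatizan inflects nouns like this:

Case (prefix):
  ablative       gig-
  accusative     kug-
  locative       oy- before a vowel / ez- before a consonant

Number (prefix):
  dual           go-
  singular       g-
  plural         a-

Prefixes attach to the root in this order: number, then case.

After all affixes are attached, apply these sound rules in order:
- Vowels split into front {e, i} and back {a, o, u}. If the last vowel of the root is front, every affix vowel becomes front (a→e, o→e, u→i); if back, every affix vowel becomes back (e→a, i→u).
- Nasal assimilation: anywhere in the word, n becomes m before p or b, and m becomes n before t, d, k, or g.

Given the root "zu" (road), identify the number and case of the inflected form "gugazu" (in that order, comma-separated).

plural, ablative

Segment: gig-a-zu.
number: a- → plural.
case: gig- → ablative.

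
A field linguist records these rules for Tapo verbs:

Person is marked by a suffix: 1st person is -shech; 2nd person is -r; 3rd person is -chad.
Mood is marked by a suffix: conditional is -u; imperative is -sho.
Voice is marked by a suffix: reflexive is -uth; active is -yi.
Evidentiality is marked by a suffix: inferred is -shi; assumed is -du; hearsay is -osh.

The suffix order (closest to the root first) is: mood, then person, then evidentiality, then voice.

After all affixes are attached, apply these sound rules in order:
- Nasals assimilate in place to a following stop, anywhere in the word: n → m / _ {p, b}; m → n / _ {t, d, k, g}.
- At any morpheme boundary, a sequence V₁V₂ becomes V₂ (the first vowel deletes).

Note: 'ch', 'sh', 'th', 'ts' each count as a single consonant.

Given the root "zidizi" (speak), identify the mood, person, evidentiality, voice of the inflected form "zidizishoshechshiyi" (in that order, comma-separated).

imperative, 1st person, inferred, active

Segment: zidizi-sho-shech-shi-yi.
mood: -sho → imperative.
person: -shech → 1st person.
evidentiality: -shi → inferred.
voice: -yi → active.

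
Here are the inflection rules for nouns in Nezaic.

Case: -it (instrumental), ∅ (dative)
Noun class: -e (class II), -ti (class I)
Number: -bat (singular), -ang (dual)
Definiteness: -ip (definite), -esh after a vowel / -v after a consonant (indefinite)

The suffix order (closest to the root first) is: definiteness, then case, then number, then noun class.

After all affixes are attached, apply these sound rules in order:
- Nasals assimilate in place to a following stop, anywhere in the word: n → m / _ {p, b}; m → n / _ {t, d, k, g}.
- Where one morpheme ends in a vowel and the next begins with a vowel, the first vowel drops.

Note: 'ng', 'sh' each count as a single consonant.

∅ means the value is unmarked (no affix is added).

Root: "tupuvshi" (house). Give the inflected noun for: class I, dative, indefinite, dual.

Attach definiteness indefinite -esh (after vowel 'i') → tupuvshiesh.
case = dative: zero marking, form stays tupuvshiesh.
Attach number dual -ang → tupuvshieshang.
Attach noun class class I -ti → tupuvshieshangti.
Nasal assimilation: no change.
Apply vowel deletion: tupuvshieshangti → tupuvsheshangti.

tupuvsheshangti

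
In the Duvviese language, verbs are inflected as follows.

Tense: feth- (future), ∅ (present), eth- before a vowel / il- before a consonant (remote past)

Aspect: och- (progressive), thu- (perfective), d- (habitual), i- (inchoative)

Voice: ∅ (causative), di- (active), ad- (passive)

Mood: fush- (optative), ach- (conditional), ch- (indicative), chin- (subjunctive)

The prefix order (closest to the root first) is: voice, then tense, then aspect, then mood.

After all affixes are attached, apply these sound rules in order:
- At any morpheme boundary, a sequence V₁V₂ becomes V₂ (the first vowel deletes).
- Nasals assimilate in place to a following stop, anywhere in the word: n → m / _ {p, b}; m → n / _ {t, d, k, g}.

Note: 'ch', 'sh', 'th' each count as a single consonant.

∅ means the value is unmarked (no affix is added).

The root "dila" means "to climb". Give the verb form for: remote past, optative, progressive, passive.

fushochethaddila

Attach voice passive ad- → addila.
Attach tense remote past eth- (before vowel 'a') → ethaddila.
Attach aspect progressive och- → ochethaddila.
Attach mood optative fush- → fushochethaddila.
Vowel deletion: no change.
Nasal assimilation: no change.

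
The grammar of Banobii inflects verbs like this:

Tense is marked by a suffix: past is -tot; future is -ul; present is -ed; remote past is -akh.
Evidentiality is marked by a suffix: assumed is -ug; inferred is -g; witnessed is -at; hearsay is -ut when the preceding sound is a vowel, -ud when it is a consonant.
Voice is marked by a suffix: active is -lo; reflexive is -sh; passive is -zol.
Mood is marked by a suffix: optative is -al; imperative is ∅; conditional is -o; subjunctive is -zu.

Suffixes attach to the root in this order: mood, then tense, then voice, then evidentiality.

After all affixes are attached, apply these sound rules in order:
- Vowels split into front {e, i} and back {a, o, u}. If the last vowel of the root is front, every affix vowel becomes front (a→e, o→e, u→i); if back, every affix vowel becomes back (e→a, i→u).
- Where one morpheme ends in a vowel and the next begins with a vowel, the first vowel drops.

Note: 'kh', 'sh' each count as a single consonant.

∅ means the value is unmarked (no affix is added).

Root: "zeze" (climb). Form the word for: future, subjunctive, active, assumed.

Attach mood subjunctive -zu → zezezu.
Attach tense future -ul → zezezuul.
Attach voice active -lo → zezezuullo.
Attach evidentiality assumed -ug → zezezuulloug.
Apply vowel harmony: zezezuulloug → zezeziilleig.
Apply vowel deletion: zezeziilleig → zezezillig.

zezezillig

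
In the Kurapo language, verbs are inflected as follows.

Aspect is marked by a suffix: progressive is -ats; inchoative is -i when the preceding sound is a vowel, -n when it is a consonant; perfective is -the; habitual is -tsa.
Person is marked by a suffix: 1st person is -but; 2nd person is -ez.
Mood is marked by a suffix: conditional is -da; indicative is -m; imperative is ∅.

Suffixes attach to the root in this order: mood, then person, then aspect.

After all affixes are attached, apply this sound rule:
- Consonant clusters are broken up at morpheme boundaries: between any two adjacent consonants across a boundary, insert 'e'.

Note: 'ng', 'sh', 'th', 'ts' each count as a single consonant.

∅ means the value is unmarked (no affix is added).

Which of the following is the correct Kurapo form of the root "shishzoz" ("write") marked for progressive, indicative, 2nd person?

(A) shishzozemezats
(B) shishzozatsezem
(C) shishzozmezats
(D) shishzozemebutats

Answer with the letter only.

A

Attach mood indicative -m → shishzozm.
Attach person 2nd person -ez → shishzozmez.
Attach aspect progressive -ats → shishzozmezats.
Apply epenthesis: shishzozmezats → shishzozemezats.
So the correct form is shishzozemezats, option (A).
(D) shishzozemebutats is wrong: it uses 1st person instead of 2nd person for person.
(B) shishzozatsezem is wrong: it has the affixes in the wrong order.
(C) shishzozmezats is wrong: it fails to apply the sound rule(s).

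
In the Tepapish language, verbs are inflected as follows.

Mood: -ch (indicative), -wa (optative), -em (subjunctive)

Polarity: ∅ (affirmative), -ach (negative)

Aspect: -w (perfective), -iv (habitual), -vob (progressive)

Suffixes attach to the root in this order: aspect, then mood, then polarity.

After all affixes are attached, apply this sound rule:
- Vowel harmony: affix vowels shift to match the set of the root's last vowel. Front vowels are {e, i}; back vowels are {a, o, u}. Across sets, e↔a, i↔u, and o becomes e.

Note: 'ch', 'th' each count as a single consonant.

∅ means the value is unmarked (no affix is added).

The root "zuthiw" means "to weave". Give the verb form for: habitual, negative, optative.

Attach aspect habitual -iv → zuthiwiv.
Attach mood optative -wa → zuthiwivwa.
Attach polarity negative -ach → zuthiwivwaach.
Apply vowel harmony: zuthiwivwaach → zuthiwivweech.

zuthiwivweech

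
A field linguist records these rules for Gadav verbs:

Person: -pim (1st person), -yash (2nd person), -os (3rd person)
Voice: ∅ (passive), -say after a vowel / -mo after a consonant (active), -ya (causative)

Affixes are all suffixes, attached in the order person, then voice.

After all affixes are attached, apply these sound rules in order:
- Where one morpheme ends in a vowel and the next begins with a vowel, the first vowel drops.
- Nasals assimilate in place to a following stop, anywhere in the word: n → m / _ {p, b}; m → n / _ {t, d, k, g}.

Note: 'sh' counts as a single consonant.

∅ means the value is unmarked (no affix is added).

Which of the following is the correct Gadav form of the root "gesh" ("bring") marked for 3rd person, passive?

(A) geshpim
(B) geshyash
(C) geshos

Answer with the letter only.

C

Attach person 3rd person -os → geshos.
voice = passive: zero marking, form stays geshos.
Vowel deletion: no change.
Nasal assimilation: no change.
So the correct form is geshos, option (C).
(A) geshpim is wrong: it uses 1st person instead of 3rd person for person.
(B) geshyash is wrong: it uses 2nd person instead of 3rd person for person.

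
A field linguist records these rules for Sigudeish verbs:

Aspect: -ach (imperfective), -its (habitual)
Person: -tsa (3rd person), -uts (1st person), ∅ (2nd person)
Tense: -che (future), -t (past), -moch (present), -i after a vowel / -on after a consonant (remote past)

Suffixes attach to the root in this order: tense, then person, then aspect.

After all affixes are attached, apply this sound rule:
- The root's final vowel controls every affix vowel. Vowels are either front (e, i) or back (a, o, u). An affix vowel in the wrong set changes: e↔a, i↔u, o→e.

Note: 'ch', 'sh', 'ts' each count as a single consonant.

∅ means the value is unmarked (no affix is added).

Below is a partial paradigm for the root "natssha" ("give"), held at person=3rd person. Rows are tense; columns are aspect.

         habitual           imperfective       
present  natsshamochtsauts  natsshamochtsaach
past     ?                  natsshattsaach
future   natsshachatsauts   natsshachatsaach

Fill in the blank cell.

natsshattsauts

Attach tense past -t → natsshat.
Attach person 3rd person -tsa → natsshattsa.
Attach aspect habitual -its → natsshattsaits.
Apply vowel harmony: natsshattsaits → natsshattsauts.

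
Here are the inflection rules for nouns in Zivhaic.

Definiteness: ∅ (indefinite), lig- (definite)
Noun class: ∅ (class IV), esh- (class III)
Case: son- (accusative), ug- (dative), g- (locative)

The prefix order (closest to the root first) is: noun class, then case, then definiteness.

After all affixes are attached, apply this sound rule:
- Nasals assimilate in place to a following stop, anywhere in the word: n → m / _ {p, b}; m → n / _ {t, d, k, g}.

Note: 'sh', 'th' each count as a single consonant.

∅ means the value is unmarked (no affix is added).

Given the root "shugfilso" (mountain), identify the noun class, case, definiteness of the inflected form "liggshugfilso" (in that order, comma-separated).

class IV, locative, definite

Segment: lig-g-shugfilso.
noun class: ∅ → class IV.
case: g- → locative.
definiteness: lig- → definite.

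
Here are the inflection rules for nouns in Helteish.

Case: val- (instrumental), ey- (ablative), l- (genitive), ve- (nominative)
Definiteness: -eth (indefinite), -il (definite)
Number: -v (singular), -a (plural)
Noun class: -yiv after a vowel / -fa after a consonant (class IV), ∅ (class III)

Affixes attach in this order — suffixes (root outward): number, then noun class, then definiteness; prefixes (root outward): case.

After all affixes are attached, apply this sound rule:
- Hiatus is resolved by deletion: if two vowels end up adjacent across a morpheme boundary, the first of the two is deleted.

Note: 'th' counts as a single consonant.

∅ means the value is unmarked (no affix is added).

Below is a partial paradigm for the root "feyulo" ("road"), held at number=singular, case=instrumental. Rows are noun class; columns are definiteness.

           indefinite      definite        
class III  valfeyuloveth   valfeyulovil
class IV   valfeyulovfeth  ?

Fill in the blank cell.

Attach number singular -v → feyulov.
Attach noun class class IV -fa (after consonant 'v') → feyulovfa.
Attach definiteness definite -il → feyulovfail.
Attach case instrumental val- → valfeyulovfail.
Apply vowel deletion: valfeyulovfail → valfeyulovfil.

valfeyulovfil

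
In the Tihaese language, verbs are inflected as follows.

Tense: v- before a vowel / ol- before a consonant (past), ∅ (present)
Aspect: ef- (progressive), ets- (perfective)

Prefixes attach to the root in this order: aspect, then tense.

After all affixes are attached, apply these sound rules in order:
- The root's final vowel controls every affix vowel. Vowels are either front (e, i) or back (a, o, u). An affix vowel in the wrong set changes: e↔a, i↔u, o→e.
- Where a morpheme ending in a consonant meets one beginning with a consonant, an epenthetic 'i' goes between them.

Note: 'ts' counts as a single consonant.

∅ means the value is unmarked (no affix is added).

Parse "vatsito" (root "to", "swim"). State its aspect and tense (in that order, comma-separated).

Segment: v-ets-to.
aspect: ets- → perfective.
tense: v/ol- → past.

perfective, past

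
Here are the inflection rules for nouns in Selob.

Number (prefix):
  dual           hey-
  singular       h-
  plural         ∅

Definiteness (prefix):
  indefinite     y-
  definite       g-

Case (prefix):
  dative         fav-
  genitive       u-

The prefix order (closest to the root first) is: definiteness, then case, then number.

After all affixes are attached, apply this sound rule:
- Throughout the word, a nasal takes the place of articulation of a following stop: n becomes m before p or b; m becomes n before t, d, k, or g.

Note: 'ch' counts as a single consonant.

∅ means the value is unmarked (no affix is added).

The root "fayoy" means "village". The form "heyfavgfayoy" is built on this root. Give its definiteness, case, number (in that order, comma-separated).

definite, dative, dual

Segment: hey-fav-g-fayoy.
definiteness: g- → definite.
case: fav- → dative.
number: hey- → dual.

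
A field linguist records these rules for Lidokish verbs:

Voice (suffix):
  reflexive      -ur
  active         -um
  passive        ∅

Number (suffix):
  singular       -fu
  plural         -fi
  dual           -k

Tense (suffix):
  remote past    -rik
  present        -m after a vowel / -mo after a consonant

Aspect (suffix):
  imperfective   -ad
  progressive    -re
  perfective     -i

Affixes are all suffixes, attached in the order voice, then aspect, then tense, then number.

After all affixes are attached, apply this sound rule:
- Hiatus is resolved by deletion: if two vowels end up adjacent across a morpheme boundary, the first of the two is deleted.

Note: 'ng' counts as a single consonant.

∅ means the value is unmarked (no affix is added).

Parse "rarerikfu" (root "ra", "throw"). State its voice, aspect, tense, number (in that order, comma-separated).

passive, progressive, remote past, singular

Segment: ra-re-rik-fu.
voice: ∅ → passive.
aspect: -re → progressive.
tense: -rik → remote past.
number: -fu → singular.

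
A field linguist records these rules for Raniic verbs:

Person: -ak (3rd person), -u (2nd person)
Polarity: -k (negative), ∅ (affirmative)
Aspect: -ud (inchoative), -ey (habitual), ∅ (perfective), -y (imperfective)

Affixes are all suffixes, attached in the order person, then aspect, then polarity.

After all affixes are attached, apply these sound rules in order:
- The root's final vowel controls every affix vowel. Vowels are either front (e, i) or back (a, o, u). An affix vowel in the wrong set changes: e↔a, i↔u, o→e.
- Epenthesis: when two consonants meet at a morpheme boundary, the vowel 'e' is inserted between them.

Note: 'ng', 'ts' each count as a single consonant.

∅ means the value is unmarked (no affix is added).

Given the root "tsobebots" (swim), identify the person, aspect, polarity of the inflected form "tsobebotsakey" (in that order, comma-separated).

Segment: tsobebots-ak-y.
person: -ak → 3rd person.
aspect: -y → imperfective.
polarity: ∅ → affirmative.

3rd person, imperfective, affirmative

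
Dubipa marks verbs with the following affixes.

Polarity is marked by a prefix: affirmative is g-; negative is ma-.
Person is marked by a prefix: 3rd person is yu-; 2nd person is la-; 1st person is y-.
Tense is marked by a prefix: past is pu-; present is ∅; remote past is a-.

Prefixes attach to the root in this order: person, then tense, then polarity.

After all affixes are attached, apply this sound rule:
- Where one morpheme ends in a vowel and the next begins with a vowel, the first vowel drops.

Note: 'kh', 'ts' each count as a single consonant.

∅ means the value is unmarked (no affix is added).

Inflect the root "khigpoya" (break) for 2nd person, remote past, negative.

Attach person 2nd person la- → lakhigpoya.
Attach tense remote past a- → alakhigpoya.
Attach polarity negative ma- → maalakhigpoya.
Apply vowel deletion: maalakhigpoya → malakhigpoya.

malakhigpoya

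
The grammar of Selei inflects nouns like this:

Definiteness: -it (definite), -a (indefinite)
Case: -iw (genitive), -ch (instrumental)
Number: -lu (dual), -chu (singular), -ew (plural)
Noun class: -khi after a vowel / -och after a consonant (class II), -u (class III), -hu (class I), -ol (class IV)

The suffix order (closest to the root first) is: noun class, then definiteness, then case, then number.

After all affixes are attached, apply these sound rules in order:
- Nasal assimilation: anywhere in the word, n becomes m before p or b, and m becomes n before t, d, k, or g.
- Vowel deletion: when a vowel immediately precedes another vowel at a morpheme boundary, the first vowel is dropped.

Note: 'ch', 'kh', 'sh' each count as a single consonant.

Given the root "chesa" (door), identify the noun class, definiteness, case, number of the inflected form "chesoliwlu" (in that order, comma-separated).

class IV, indefinite, genitive, dual

Segment: chesa-ol-a-iw-lu.
noun class: -ol → class IV.
definiteness: -a → indefinite.
case: -iw → genitive.
number: -lu → dual.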